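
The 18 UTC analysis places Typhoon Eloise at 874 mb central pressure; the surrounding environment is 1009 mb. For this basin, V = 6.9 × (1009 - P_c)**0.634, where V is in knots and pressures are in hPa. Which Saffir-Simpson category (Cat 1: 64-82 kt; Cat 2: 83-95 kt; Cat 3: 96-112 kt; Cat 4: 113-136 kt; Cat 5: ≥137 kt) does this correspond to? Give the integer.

5

ΔP = 1009 − 874 = 135 mb.
V ≈ 6.9 × 135^0.634 = 6.9 × 22.42 ≈ 155 kt.
155 kt falls in the Category 5 band.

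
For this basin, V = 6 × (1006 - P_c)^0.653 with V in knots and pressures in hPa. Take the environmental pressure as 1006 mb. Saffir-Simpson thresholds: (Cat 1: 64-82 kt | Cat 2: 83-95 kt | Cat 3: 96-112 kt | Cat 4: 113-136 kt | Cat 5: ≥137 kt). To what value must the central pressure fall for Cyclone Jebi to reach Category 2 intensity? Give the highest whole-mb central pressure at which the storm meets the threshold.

Category 2 begins at V = 83 kt.
Required ΔP = (83/6)^(1/0.653) = 13.833^1.531 ≈ 55.87 mb.
P_c ≤ 1006 − 55.87 = 950.13, so the highest integer P_c is 950 mb.

950 mb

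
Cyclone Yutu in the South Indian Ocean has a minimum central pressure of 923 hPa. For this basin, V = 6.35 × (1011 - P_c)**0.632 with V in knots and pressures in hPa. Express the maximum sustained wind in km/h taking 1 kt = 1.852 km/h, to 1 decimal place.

ΔP = 1011 − 923 = 88 hPa.
V ≈ 6.35 × 88^0.632 = 6.35 × 16.940 ≈ 107.569 kt.
107.569 × 1.852 ≈ 199.22 km/h → 199.2 km/h.

199.2 km/h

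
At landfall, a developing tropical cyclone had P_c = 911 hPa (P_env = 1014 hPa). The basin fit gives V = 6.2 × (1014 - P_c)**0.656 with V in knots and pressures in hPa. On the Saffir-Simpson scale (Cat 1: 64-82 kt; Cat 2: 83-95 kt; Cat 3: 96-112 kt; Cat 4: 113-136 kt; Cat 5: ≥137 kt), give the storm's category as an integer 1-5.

ΔP = 1014 − 911 = 103 hPa.
V ≈ 6.2 × 103^0.656 = 6.2 × 20.91 ≈ 130 kt.
130 kt falls in the Category 4 band.

4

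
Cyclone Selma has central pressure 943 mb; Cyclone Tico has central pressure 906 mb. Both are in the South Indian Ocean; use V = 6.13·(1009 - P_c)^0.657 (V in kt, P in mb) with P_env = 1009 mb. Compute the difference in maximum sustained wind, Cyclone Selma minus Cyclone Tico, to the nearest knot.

-33 kt

Cyclone Selma: ΔP = 66; V ≈ 6.13 × 66^0.657 ≈ 96.14 kt.
Cyclone Tico: ΔP = 103; V ≈ 6.13 × 103^0.657 ≈ 128.79 kt.
Difference ≈ 96.14 − 128.79 = -32.65 → -33 kt.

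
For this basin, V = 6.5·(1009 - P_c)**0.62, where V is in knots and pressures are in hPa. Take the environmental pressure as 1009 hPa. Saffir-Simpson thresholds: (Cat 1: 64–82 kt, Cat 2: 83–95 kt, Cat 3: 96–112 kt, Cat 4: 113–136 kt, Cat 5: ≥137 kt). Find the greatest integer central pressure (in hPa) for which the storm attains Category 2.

948 hPa

Category 2 begins at V = 83 kt.
Required ΔP = (83/6.5)^(1/0.62) = 12.769^1.613 ≈ 60.83 hPa.
P_c ≤ 1009 − 60.83 = 948.17, so the highest integer P_c is 948 hPa.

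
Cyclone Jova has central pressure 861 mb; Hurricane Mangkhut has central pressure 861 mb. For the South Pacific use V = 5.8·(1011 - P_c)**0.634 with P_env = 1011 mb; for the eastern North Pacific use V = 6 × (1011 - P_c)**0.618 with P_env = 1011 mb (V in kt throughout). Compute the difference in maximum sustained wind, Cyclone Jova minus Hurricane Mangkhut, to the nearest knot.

6 kt

Cyclone Jova: ΔP = 150; V ≈ 5.8 × 150^0.634 ≈ 139.02 kt.
Hurricane Mangkhut: ΔP = 150; V ≈ 6 × 150^0.618 ≈ 132.73 kt.
Difference ≈ 139.02 − 132.73 = 6.29 → 6 kt.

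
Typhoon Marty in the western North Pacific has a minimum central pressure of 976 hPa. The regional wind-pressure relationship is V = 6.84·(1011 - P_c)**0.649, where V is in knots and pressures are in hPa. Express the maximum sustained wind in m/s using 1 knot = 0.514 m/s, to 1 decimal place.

35.3 m/s

ΔP = 1011 − 976 = 35 hPa.
V ≈ 6.84 × 35^0.649 = 6.84 × 10.048 ≈ 68.732 kt.
68.732 × 0.514 ≈ 35.33 m/s → 35.3 m/s.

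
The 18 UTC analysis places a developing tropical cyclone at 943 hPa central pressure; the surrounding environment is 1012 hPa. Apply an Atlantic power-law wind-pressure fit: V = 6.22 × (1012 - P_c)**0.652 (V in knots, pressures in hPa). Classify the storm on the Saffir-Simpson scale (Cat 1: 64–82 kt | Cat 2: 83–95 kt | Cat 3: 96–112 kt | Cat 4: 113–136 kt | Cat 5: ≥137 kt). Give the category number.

3

ΔP = 1012 − 943 = 69 hPa.
V ≈ 6.22 × 69^0.652 = 6.22 × 15.81 ≈ 98 kt.
98 kt falls in the Category 3 band.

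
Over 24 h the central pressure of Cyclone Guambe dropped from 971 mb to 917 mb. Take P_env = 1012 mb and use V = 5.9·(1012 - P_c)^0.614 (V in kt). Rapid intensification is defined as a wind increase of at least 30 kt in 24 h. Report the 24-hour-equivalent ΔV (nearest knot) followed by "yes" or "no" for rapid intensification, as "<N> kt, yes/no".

V₁: ΔP = 41, V ≈ 5.9 × 41^0.614 ≈ 57.69 kt.
V₂: ΔP = 95, V ≈ 5.9 × 95^0.614 ≈ 96.64 kt.
ΔV over 24 h = 38.95 kt → 24 h equivalent = 38.95 × 24/24 ≈ 38.95 kt.
39 kt ≥ 30 kt ⇒ rapid intensification.

39 kt, yes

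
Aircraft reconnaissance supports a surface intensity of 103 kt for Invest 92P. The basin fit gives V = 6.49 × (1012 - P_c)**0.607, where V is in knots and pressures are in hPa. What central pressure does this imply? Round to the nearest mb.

ΔP = (V / 6.49)^(1/0.607) = (103/6.49)^1.647.
103/6.49 = 15.871; 15.871^1.647 ≈ 95.04 mb.
P_c = 1012 − 95.04 = 916.96 ≈ 917 mb.

917 mb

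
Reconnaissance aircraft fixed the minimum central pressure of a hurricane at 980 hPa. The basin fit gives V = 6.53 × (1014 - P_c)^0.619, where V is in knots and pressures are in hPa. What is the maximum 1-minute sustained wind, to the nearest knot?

ΔP = 1014 − 980 = 34 hPa.
34^0.619 ≈ 8.871.
V ≈ 6.53 × 8.871 ≈ 57.9 kt.

58 kt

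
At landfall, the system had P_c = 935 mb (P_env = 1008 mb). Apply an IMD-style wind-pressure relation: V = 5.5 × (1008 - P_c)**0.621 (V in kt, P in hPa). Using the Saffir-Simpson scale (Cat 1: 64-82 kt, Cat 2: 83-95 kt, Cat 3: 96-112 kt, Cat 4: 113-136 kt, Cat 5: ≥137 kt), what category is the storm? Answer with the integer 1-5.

ΔP = 1008 − 935 = 73 mb.
V ≈ 5.5 × 73^0.621 = 5.5 × 14.36 ≈ 79 kt.
79 kt falls in the Category 1 band.

1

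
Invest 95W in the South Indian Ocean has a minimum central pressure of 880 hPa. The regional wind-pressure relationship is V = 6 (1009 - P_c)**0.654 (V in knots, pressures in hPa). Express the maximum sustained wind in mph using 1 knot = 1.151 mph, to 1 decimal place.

165.8 mph

ΔP = 1009 − 880 = 129 hPa.
V ≈ 6 × 129^0.654 = 6 × 24.006 ≈ 144.038 kt.
144.038 × 1.151 ≈ 165.79 mph → 165.8 mph.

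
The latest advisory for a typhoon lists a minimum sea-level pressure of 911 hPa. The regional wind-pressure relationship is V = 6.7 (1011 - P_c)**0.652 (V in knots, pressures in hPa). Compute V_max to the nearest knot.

ΔP = 1011 − 911 = 100 hPa.
100^0.652 ≈ 20.137.
V ≈ 6.7 × 20.137 ≈ 134.9 kt.

135 kt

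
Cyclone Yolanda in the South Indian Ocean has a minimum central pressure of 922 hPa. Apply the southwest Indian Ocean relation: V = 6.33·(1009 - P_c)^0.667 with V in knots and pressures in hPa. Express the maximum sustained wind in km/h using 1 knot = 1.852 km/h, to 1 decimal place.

230.5 km/h

ΔP = 1009 − 922 = 87 hPa.
V ≈ 6.33 × 87^0.667 = 6.33 × 19.663 ≈ 124.470 kt.
124.470 × 1.852 ≈ 230.52 km/h → 230.5 km/h.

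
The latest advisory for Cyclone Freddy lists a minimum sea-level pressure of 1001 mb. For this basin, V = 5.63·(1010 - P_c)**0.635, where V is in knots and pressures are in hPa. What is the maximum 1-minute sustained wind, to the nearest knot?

ΔP = 1010 − 1001 = 9 mb.
9^0.635 ≈ 4.036.
V ≈ 5.63 × 4.036 ≈ 22.7 kt.

23 kt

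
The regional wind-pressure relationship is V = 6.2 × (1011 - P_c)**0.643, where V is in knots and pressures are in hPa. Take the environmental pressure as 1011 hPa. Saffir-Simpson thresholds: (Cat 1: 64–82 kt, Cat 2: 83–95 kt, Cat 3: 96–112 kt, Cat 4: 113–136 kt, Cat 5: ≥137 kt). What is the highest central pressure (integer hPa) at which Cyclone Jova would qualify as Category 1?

Category 1 begins at V = 64 kt.
Required ΔP = (64/6.2)^(1/0.643) = 10.323^1.555 ≈ 37.73 hPa.
P_c ≤ 1011 − 37.73 = 973.27, so the highest integer P_c is 973 hPa.

973 hPa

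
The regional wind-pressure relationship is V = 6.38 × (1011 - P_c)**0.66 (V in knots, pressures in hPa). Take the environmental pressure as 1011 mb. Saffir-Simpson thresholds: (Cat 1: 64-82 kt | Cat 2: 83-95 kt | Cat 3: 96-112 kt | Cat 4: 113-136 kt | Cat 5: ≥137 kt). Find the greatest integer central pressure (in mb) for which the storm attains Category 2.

Category 2 begins at V = 83 kt.
Required ΔP = (83/6.38)^(1/0.66) = 13.009^1.515 ≈ 48.78 mb.
P_c ≤ 1011 − 48.78 = 962.22, so the highest integer P_c is 962 mb.

962 mb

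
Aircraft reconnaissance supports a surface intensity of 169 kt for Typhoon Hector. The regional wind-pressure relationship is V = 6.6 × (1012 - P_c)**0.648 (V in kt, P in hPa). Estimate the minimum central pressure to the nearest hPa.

ΔP = (V / 6.6)^(1/0.648) = (169/6.6)^1.543.
169/6.6 = 25.606; 25.606^1.543 ≈ 149.06 hPa.
P_c = 1012 − 149.06 = 862.94 ≈ 863 hPa.

863 hPa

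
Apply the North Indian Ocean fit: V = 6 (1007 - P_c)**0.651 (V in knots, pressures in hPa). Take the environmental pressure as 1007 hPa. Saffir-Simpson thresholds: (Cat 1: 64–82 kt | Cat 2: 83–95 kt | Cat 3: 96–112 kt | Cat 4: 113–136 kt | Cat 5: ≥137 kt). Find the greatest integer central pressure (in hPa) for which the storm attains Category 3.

Category 3 begins at V = 96 kt.
Required ΔP = (96/6)^(1/0.651) = 16.000^1.536 ≈ 70.74 hPa.
P_c ≤ 1007 − 70.74 = 936.26, so the highest integer P_c is 936 hPa.

936 hPa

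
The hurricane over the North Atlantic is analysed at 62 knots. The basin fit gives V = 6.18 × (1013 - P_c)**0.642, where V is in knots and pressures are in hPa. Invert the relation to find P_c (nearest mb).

977 mb

ΔP = (V / 6.18)^(1/0.642) = (62/6.18)^1.558.
62/6.18 = 10.032; 10.032^1.558 ≈ 36.29 mb.
P_c = 1013 − 36.29 = 976.71 ≈ 977 mb.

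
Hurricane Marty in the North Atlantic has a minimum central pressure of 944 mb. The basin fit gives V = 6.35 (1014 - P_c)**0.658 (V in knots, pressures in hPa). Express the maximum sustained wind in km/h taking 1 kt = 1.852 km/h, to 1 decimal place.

ΔP = 1014 − 944 = 70 mb.
V ≈ 6.35 × 70^0.658 = 6.35 × 16.371 ≈ 103.956 kt.
103.956 × 1.852 ≈ 192.53 km/h → 192.5 km/h.

192.5 km/h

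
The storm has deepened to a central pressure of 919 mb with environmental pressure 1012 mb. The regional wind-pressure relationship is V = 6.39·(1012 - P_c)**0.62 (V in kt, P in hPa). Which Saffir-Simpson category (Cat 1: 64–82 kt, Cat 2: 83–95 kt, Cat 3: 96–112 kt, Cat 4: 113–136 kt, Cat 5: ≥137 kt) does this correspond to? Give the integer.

3

ΔP = 1012 − 919 = 93 mb.
V ≈ 6.39 × 93^0.62 = 6.39 × 16.61 ≈ 106 kt.
106 kt falls in the Category 3 band.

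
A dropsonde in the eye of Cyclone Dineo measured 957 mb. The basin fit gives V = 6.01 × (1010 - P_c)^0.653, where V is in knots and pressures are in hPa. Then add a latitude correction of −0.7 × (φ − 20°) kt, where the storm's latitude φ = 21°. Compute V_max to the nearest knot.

80 kt

ΔP = 1010 − 957 = 53 mb.
53^0.653 ≈ 13.364.
V ≈ 6.01 × 13.364 ≈ 80.3 kt.
Latitude correction: −0.7 × (21 − 20) = -0.7 kt.
Corrected V ≈ 79.6 kt → 80 kt.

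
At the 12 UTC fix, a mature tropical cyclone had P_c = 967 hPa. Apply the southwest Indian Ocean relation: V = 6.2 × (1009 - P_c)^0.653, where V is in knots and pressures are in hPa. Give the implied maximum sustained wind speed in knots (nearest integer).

71 kt

ΔP = 1009 − 967 = 42 hPa.
42^0.653 ≈ 11.481.
V ≈ 6.2 × 11.481 ≈ 71.2 kt.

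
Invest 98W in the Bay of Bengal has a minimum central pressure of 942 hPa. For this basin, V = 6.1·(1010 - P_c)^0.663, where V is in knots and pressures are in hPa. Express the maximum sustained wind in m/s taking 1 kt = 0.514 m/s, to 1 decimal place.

ΔP = 1010 − 942 = 68 hPa.
V ≈ 6.1 × 68^0.663 = 6.1 × 16.404 ≈ 100.065 kt.
100.065 × 0.514 ≈ 51.43 m/s → 51.4 m/s.

51.4 m/s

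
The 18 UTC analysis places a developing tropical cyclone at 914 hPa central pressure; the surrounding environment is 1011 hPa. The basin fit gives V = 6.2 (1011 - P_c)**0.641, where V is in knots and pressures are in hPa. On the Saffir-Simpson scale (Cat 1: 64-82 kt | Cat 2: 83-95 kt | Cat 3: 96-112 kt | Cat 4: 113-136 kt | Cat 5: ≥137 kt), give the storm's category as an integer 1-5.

4

ΔP = 1011 − 914 = 97 hPa.
V ≈ 6.2 × 97^0.641 = 6.2 × 18.77 ≈ 116 kt.
116 kt falls in the Category 4 band.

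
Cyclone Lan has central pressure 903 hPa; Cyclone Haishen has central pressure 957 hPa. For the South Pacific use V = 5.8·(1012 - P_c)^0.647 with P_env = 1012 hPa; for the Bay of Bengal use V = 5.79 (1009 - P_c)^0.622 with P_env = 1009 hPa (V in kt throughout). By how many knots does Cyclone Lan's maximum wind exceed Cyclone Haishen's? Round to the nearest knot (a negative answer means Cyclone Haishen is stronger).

53 kt

Cyclone Lan: ΔP = 109; V ≈ 5.8 × 109^0.647 ≈ 120.68 kt.
Cyclone Haishen: ΔP = 52; V ≈ 5.79 × 52^0.622 ≈ 67.61 kt.
Difference ≈ 120.68 − 67.61 = 53.07 → 53 kt.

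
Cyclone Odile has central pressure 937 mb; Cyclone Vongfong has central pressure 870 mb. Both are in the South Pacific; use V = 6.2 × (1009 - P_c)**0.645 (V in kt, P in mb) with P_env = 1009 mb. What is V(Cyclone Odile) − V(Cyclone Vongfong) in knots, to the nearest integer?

-52 kt

Cyclone Odile: ΔP = 72; V ≈ 6.2 × 72^0.645 ≈ 97.81 kt.
Cyclone Vongfong: ΔP = 139; V ≈ 6.2 × 139^0.645 ≈ 149.50 kt.
Difference ≈ 97.81 − 149.50 = -51.69 → -52 kt.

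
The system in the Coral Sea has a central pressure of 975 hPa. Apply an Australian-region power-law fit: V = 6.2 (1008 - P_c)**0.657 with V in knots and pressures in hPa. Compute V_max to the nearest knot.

62 kt

ΔP = 1008 − 975 = 33 hPa.
33^0.657 ≈ 9.946.
V ≈ 6.2 × 9.946 ≈ 61.7 kt.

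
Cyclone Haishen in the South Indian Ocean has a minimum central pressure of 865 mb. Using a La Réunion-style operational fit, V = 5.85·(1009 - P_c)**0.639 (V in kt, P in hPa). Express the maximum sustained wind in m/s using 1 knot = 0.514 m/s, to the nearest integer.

ΔP = 1009 − 865 = 144 mb.
V ≈ 5.85 × 144^0.639 = 5.85 × 23.944 ≈ 140.071 kt.
140.071 × 0.514 ≈ 72.00 m/s → 72 m/s.

72 m/s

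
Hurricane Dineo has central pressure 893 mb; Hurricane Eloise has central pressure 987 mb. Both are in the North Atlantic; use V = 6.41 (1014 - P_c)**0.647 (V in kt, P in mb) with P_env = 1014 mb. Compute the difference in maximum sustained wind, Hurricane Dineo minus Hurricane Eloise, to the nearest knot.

Hurricane Dineo: ΔP = 121; V ≈ 6.41 × 121^0.647 ≈ 142.70 kt.
Hurricane Eloise: ΔP = 27; V ≈ 6.41 × 27^0.647 ≈ 54.07 kt.
Difference ≈ 142.70 − 54.07 = 88.63 → 89 kt.

89 kt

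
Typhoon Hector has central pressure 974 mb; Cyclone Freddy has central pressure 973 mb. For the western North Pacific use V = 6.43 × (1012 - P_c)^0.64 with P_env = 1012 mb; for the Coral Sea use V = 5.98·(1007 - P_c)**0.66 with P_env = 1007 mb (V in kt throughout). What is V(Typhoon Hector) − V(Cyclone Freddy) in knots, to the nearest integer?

5 kt

Typhoon Hector: ΔP = 38; V ≈ 6.43 × 38^0.64 ≈ 65.96 kt.
Cyclone Freddy: ΔP = 34; V ≈ 5.98 × 34^0.66 ≈ 61.30 kt.
Difference ≈ 65.96 − 61.30 = 4.66 → 5 kt.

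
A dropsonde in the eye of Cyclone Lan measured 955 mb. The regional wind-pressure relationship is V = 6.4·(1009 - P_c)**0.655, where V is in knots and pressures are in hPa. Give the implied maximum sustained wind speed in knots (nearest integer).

ΔP = 1009 − 955 = 54 mb.
54^0.655 ≈ 13.637.
V ≈ 6.4 × 13.637 ≈ 87.3 kt.

87 kt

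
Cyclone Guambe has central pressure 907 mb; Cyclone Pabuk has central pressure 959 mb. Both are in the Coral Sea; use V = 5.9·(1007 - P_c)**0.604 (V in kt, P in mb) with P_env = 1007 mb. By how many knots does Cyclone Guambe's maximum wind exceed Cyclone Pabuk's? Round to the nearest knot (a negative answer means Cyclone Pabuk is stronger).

34 kt

Cyclone Guambe: ΔP = 100; V ≈ 5.9 × 100^0.604 ≈ 95.25 kt.
Cyclone Pabuk: ΔP = 48; V ≈ 5.9 × 48^0.604 ≈ 61.14 kt.
Difference ≈ 95.25 − 61.14 = 34.11 → 34 kt.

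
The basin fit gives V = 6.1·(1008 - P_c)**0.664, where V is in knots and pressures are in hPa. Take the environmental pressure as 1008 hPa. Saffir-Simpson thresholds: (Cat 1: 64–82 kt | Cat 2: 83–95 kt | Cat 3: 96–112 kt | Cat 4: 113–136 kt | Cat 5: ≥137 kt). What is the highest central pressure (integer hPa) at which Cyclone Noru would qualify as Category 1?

Category 1 begins at V = 64 kt.
Required ΔP = (64/6.1)^(1/0.664) = 10.492^1.506 ≈ 34.47 hPa.
P_c ≤ 1008 − 34.47 = 973.53, so the highest integer P_c is 973 hPa.

973 hPa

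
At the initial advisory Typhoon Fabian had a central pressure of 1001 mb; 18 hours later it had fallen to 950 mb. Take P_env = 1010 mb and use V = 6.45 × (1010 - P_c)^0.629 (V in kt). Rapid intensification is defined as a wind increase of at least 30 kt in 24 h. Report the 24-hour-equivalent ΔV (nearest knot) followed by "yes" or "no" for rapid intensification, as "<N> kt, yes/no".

79 kt, yes

V₁: ΔP = 9, V ≈ 6.45 × 9^0.629 ≈ 25.69 kt.
V₂: ΔP = 60, V ≈ 6.45 × 60^0.629 ≈ 84.73 kt.
ΔV over 18 h = 59.04 kt → 24 h equivalent = 59.04 × 24/18 ≈ 78.72 kt.
79 kt ≥ 30 kt ⇒ rapid intensification.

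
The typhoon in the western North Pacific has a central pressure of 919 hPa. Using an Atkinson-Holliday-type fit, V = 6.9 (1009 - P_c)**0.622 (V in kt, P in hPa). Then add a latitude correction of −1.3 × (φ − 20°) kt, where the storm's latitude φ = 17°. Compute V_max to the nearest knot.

ΔP = 1009 − 919 = 90 hPa.
90^0.622 ≈ 16.426.
V ≈ 6.9 × 16.426 ≈ 113.3 kt.
Latitude correction: −1.3 × (17 − 20) = 3.9 kt.
Corrected V ≈ 117.2 kt → 117 kt.

117 kt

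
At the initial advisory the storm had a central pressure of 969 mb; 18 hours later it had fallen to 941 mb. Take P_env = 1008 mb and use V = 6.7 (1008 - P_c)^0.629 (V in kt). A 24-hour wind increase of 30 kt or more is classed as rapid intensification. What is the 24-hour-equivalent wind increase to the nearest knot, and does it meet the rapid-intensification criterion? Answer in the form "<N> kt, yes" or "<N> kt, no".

V₁: ΔP = 39, V ≈ 6.7 × 39^0.629 ≈ 67.12 kt.
V₂: ΔP = 67, V ≈ 6.7 × 67^0.629 ≈ 94.34 kt.
ΔV over 18 h = 27.22 kt → 24 h equivalent = 27.22 × 24/18 ≈ 36.29 kt.
36 kt ≥ 30 kt ⇒ rapid intensification.

36 kt, yes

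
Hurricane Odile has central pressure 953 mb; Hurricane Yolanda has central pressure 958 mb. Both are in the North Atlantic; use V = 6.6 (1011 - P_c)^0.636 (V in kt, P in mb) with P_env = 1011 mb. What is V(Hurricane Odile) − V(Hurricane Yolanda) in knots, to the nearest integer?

Hurricane Odile: ΔP = 58; V ≈ 6.6 × 58^0.636 ≈ 87.31 kt.
Hurricane Yolanda: ΔP = 53; V ≈ 6.6 × 53^0.636 ≈ 82.45 kt.
Difference ≈ 87.31 − 82.45 = 4.86 → 5 kt.

5 kt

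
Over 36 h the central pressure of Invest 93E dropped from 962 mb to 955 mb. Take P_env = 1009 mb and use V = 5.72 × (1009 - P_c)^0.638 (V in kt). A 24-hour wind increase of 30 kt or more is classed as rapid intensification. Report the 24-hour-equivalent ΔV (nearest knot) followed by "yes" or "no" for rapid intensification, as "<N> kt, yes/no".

4 kt, no

V₁: ΔP = 47, V ≈ 5.72 × 47^0.638 ≈ 66.71 kt.
V₂: ΔP = 54, V ≈ 5.72 × 54^0.638 ≈ 72.89 kt.
ΔV over 36 h = 6.18 kt → 24 h equivalent = 6.18 × 24/36 ≈ 4.12 kt.
4 kt < 30 kt ⇒ not rapid intensification.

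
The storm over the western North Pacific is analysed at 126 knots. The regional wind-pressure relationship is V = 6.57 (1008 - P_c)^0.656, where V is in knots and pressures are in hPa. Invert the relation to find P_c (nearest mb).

918 mb

ΔP = (V / 6.57)^(1/0.656) = (126/6.57)^1.524.
126/6.57 = 19.178; 19.178^1.524 ≈ 90.26 mb.
P_c = 1008 − 90.26 = 917.74 ≈ 918 mb.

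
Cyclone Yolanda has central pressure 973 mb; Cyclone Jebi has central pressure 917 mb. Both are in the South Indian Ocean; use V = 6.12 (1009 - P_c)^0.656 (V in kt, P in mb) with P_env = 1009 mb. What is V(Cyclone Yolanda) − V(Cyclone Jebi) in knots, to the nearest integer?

-55 kt

Cyclone Yolanda: ΔP = 36; V ≈ 6.12 × 36^0.656 ≈ 64.22 kt.
Cyclone Jebi: ΔP = 92; V ≈ 6.12 × 92^0.656 ≈ 118.85 kt.
Difference ≈ 64.22 − 118.85 = -54.63 → -55 kt.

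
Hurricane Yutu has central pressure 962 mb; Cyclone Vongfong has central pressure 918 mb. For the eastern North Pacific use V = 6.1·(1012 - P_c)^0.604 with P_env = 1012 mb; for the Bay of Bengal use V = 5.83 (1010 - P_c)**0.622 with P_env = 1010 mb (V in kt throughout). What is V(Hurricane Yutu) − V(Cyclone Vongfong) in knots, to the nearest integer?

-32 kt

Hurricane Yutu: ΔP = 50; V ≈ 6.1 × 50^0.604 ≈ 64.79 kt.
Cyclone Vongfong: ΔP = 92; V ≈ 5.83 × 92^0.622 ≈ 97.08 kt.
Difference ≈ 64.79 − 97.08 = -32.29 → -32 kt.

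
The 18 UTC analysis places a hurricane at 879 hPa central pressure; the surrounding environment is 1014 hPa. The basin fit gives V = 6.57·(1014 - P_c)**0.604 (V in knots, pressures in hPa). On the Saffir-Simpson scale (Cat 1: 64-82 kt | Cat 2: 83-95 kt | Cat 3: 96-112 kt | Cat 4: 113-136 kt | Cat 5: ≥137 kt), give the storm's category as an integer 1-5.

ΔP = 1014 − 879 = 135 hPa.
V ≈ 6.57 × 135^0.604 = 6.57 × 19.35 ≈ 127 kt.
127 kt falls in the Category 4 band.

4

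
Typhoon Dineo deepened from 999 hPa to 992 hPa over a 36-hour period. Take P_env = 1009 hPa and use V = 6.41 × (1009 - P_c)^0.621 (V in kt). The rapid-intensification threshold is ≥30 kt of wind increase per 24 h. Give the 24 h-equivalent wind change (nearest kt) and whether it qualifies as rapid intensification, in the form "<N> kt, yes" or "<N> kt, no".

V₁: ΔP = 10, V ≈ 6.41 × 10^0.621 ≈ 26.78 kt.
V₂: ΔP = 17, V ≈ 6.41 × 17^0.621 ≈ 37.24 kt.
ΔV over 36 h = 10.46 kt → 24 h equivalent = 10.46 × 24/36 ≈ 6.97 kt.
7 kt < 30 kt ⇒ not rapid intensification.

7 kt, no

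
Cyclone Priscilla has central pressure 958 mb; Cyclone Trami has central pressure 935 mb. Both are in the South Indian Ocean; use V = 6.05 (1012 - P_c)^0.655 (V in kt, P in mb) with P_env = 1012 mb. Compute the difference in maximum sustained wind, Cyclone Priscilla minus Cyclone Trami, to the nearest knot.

-22 kt

Cyclone Priscilla: ΔP = 54; V ≈ 6.05 × 54^0.655 ≈ 82.50 kt.
Cyclone Trami: ΔP = 77; V ≈ 6.05 × 77^0.655 ≈ 104.09 kt.
Difference ≈ 82.50 − 104.09 = -21.59 → -22 kt.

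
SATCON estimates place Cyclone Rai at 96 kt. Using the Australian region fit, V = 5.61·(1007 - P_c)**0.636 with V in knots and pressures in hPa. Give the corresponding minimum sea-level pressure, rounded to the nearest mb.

920 mb

ΔP = (V / 5.61)^(1/0.636) = (96/5.61)^1.572.
96/5.61 = 17.112; 17.112^1.572 ≈ 86.93 mb.
P_c = 1007 − 86.93 = 920.07 ≈ 920 mb.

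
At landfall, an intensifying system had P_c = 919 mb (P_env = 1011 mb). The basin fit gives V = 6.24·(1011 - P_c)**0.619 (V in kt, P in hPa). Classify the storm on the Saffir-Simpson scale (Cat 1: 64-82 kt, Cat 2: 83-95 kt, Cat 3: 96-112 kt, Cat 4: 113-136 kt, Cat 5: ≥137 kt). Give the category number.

ΔP = 1011 − 919 = 92 mb.
V ≈ 6.24 × 92^0.619 = 6.24 × 16.43 ≈ 103 kt.
103 kt falls in the Category 3 band.

3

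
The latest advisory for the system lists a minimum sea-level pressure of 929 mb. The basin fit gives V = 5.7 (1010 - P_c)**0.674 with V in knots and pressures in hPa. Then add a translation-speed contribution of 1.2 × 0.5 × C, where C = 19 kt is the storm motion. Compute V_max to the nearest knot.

122 kt

ΔP = 1010 − 929 = 81 mb.
81^0.674 ≈ 19.334.
V ≈ 5.7 × 19.334 ≈ 110.2 kt.
Translation term: 1.2 × 0.5 × 19 = 11.4 kt.
Corrected V ≈ 121.6 kt → 122 kt.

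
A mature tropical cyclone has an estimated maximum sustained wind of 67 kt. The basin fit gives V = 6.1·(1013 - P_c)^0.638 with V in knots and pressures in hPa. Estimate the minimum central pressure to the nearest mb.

970 mb

ΔP = (V / 6.1)^(1/0.638) = (67/6.1)^1.567.
67/6.1 = 10.984; 10.984^1.567 ≈ 42.78 mb.
P_c = 1013 − 42.78 = 970.22 ≈ 970 mb.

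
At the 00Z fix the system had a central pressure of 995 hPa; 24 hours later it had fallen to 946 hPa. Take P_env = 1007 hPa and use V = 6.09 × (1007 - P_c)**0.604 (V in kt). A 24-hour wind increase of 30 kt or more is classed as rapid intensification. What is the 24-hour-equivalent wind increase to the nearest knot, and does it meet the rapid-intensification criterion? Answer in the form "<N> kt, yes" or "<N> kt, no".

V₁: ΔP = 12, V ≈ 6.09 × 12^0.604 ≈ 27.32 kt.
V₂: ΔP = 61, V ≈ 6.09 × 61^0.604 ≈ 72.94 kt.
ΔV over 24 h = 45.62 kt → 24 h equivalent = 45.62 × 24/24 ≈ 45.62 kt.
46 kt ≥ 30 kt ⇒ rapid intensification.

46 kt, yes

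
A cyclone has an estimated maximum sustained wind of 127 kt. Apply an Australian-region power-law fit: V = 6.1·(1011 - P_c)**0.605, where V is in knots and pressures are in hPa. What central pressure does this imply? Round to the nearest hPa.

860 hPa

ΔP = (V / 6.1)^(1/0.605) = (127/6.1)^1.653.
127/6.1 = 20.820; 20.820^1.653 ≈ 151.11 hPa.
P_c = 1011 − 151.11 = 859.89 ≈ 860 hPa.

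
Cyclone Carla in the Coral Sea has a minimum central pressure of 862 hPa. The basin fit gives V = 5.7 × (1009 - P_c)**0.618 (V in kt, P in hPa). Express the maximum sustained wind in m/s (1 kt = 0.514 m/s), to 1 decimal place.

64.0 m/s

ΔP = 1009 − 862 = 147 hPa.
V ≈ 5.7 × 147^0.618 = 5.7 × 21.848 ≈ 124.531 kt.
124.531 × 0.514 ≈ 64.01 m/s → 64.0 m/s.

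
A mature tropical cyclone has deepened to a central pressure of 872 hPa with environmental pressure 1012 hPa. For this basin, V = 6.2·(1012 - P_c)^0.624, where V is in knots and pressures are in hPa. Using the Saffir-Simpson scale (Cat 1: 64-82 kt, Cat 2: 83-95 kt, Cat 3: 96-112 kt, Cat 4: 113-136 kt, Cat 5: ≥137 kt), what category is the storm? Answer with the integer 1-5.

4

ΔP = 1012 − 872 = 140 hPa.
V ≈ 6.2 × 140^0.624 = 6.2 × 21.84 ≈ 135 kt.
135 kt falls in the Category 4 band.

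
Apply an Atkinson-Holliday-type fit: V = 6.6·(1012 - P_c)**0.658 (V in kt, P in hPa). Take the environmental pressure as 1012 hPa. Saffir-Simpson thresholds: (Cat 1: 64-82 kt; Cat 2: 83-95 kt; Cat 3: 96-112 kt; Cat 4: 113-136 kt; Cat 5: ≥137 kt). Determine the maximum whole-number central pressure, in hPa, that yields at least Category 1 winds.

980 hPa

Category 1 begins at V = 64 kt.
Required ΔP = (64/6.6)^(1/0.658) = 9.697^1.520 ≈ 31.58 hPa.
P_c ≤ 1012 − 31.58 = 980.42, so the highest integer P_c is 980 hPa.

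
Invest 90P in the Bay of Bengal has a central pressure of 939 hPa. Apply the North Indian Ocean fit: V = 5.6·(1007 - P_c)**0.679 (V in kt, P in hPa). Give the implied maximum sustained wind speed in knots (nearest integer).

ΔP = 1007 − 939 = 68 hPa.
68^0.679 ≈ 17.550.
V ≈ 5.6 × 17.550 ≈ 98.3 kt.

98 kt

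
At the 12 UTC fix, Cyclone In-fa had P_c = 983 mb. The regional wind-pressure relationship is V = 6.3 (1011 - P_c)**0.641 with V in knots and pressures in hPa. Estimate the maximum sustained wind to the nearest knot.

ΔP = 1011 − 983 = 28 mb.
28^0.641 ≈ 8.465.
V ≈ 6.3 × 8.465 ≈ 53.3 kt.

53 kt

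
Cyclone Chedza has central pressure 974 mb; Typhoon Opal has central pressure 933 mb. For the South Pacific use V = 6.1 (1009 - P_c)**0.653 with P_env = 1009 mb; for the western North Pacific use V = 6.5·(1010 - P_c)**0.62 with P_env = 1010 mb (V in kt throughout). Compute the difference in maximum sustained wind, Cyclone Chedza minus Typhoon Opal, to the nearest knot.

-34 kt

Cyclone Chedza: ΔP = 35; V ≈ 6.1 × 35^0.653 ≈ 62.17 kt.
Typhoon Opal: ΔP = 77; V ≈ 6.5 × 77^0.62 ≈ 96.06 kt.
Difference ≈ 62.17 − 96.06 = -33.89 → -34 kt.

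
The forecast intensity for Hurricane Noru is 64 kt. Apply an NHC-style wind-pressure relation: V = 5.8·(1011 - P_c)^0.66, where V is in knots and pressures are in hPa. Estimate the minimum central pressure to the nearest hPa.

ΔP = (V / 5.8)^(1/0.66) = (64/5.8)^1.515.
64/5.8 = 11.034; 11.034^1.515 ≈ 38.01 hPa.
P_c = 1011 − 38.01 = 972.99 ≈ 973 hPa.

973 hPa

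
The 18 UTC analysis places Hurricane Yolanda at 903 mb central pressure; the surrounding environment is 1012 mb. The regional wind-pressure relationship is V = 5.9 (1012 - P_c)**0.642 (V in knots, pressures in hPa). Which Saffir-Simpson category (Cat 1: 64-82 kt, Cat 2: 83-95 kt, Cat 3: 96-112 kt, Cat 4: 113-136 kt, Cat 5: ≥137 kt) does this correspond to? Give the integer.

4

ΔP = 1012 − 903 = 109 mb.
V ≈ 5.9 × 109^0.642 = 5.9 × 20.32 ≈ 120 kt.
120 kt falls in the Category 4 band.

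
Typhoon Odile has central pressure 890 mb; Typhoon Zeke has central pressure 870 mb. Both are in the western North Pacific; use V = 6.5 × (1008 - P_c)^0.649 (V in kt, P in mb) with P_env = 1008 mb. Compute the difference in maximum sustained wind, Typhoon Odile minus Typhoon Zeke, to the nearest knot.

Typhoon Odile: ΔP = 118; V ≈ 6.5 × 118^0.649 ≈ 143.74 kt.
Typhoon Zeke: ΔP = 138; V ≈ 6.5 × 138^0.649 ≈ 159.11 kt.
Difference ≈ 143.74 − 159.11 = -15.37 → -15 kt.

-15 kt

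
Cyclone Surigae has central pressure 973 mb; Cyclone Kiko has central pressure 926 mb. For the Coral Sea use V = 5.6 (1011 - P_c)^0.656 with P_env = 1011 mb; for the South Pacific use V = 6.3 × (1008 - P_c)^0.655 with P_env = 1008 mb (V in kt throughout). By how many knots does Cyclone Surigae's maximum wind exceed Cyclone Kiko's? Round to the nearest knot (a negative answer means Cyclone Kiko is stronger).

-52 kt

Cyclone Surigae: ΔP = 38; V ≈ 5.6 × 38^0.656 ≈ 60.89 kt.
Cyclone Kiko: ΔP = 82; V ≈ 6.3 × 82^0.655 ≈ 112.95 kt.
Difference ≈ 60.89 − 112.95 = -52.06 → -52 kt.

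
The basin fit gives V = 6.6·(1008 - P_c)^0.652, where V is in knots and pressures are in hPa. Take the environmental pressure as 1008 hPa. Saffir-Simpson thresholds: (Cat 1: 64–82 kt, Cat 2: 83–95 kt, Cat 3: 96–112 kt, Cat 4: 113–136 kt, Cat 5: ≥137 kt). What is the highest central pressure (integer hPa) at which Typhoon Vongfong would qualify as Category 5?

903 hPa

Category 5 begins at V = 137 kt.
Required ΔP = (137/6.6)^(1/0.652) = 20.758^1.534 ≈ 104.76 hPa.
P_c ≤ 1008 − 104.76 = 903.24, so the highest integer P_c is 903 hPa.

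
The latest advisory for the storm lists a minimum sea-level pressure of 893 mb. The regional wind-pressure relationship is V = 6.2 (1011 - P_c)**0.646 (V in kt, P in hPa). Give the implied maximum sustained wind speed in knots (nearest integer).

ΔP = 1011 − 893 = 118 mb.
118^0.646 ≈ 21.799.
V ≈ 6.2 × 21.799 ≈ 135.2 kt.

135 kt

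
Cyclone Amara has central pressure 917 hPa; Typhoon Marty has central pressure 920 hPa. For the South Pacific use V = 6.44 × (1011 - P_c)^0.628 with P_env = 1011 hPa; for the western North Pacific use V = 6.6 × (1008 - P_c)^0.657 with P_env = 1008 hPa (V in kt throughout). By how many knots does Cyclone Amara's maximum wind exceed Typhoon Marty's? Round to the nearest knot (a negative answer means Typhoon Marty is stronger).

-13 kt

Cyclone Amara: ΔP = 94; V ≈ 6.44 × 94^0.628 ≈ 111.69 kt.
Typhoon Marty: ΔP = 88; V ≈ 6.6 × 88^0.657 ≈ 125.05 kt.
Difference ≈ 111.69 − 125.05 = -13.36 → -13 kt.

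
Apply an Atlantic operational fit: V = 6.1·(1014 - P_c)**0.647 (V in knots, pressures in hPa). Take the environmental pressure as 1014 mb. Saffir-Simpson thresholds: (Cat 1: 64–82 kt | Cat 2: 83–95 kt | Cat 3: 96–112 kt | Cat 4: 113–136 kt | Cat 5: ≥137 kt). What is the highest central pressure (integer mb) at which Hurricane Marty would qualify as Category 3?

943 mb

Category 3 begins at V = 96 kt.
Required ΔP = (96/6.1)^(1/0.647) = 15.738^1.546 ≈ 70.79 mb.
P_c ≤ 1014 − 70.79 = 943.21, so the highest integer P_c is 943 mb.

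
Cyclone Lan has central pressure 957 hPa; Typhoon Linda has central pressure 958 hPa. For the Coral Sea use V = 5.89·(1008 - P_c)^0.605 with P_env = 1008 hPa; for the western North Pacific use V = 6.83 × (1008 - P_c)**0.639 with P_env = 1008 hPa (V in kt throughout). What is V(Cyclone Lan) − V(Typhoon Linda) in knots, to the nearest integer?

-20 kt

Cyclone Lan: ΔP = 51; V ≈ 5.89 × 51^0.605 ≈ 63.56 kt.
Typhoon Linda: ΔP = 50; V ≈ 6.83 × 50^0.639 ≈ 83.19 kt.
Difference ≈ 63.56 − 83.19 = -19.63 → -20 kt.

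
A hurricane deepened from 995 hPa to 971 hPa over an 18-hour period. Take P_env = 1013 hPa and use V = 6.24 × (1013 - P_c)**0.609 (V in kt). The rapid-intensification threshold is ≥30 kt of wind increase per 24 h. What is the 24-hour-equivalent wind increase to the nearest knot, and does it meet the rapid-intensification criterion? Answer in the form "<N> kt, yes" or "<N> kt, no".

V₁: ΔP = 18, V ≈ 6.24 × 18^0.609 ≈ 36.28 kt.
V₂: ΔP = 42, V ≈ 6.24 × 42^0.609 ≈ 60.78 kt.
ΔV over 18 h = 24.50 kt → 24 h equivalent = 24.50 × 24/18 ≈ 32.67 kt.
33 kt ≥ 30 kt ⇒ rapid intensification.

33 kt, yes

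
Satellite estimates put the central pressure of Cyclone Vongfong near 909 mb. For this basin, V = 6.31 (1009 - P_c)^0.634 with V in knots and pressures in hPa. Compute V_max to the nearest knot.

ΔP = 1009 − 909 = 100 mb.
100^0.634 ≈ 18.535.
V ≈ 6.31 × 18.535 ≈ 117.0 kt.

117 kt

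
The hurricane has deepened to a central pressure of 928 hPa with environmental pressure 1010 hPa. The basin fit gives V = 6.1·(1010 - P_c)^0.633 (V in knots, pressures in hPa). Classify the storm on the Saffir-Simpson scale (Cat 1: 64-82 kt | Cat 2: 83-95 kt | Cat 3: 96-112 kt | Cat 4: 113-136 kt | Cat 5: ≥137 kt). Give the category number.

3

ΔP = 1010 − 928 = 82 hPa.
V ≈ 6.1 × 82^0.633 = 6.1 × 16.27 ≈ 99 kt.
99 kt falls in the Category 3 band.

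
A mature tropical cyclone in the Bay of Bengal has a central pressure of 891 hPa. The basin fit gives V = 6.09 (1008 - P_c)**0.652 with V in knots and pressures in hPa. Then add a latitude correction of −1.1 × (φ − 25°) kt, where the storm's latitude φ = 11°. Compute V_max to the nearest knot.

151 kt

ΔP = 1008 − 891 = 117 hPa.
117^0.652 ≈ 22.308.
V ≈ 6.09 × 22.308 ≈ 135.9 kt.
Latitude correction: −1.1 × (11 − 25) = 15.4 kt.
Corrected V ≈ 151.3 kt → 151 kt.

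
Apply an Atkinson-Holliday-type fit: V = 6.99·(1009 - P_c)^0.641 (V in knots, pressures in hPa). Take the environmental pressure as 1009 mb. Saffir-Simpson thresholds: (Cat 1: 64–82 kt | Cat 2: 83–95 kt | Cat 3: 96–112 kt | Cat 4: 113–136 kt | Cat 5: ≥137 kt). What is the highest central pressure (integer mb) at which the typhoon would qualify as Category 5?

Category 5 begins at V = 137 kt.
Required ΔP = (137/6.99)^(1/0.641) = 19.599^1.560 ≈ 103.75 mb.
P_c ≤ 1009 − 103.75 = 905.25, so the highest integer P_c is 905 mb.

905 mb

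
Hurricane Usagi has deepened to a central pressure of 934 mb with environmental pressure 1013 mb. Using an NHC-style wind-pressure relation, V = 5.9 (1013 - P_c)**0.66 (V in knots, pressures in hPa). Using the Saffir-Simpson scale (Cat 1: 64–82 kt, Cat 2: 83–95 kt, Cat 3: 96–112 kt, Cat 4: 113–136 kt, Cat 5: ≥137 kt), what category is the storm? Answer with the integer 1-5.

ΔP = 1013 − 934 = 79 mb.
V ≈ 5.9 × 79^0.66 = 5.9 × 17.88 ≈ 106 kt.
106 kt falls in the Category 3 band.

3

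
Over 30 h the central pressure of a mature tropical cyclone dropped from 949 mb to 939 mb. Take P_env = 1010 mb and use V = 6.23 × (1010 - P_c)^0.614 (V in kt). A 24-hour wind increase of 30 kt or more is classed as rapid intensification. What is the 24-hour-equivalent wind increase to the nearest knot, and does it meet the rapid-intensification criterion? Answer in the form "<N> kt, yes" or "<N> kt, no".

V₁: ΔP = 61, V ≈ 6.23 × 61^0.614 ≈ 77.75 kt.
V₂: ΔP = 71, V ≈ 6.23 × 71^0.614 ≈ 85.34 kt.
ΔV over 30 h = 7.59 kt → 24 h equivalent = 7.59 × 24/30 ≈ 6.07 kt.
6 kt < 30 kt ⇒ not rapid intensification.

6 kt, no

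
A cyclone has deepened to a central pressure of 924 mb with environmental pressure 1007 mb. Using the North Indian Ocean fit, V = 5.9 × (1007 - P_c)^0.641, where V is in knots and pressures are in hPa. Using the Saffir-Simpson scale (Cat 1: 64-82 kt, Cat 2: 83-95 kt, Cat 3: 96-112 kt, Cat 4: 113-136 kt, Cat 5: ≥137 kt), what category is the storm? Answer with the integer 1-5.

3

ΔP = 1007 − 924 = 83 mb.
V ≈ 5.9 × 83^0.641 = 5.9 × 16.99 ≈ 100 kt.
100 kt falls in the Category 3 band.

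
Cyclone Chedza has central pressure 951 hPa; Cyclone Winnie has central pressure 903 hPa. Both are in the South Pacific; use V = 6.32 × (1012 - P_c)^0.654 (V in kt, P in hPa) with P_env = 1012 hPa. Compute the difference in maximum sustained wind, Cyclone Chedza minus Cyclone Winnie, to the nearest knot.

-43 kt

Cyclone Chedza: ΔP = 61; V ≈ 6.32 × 61^0.654 ≈ 92.97 kt.
Cyclone Winnie: ΔP = 109; V ≈ 6.32 × 109^0.654 ≈ 135.89 kt.
Difference ≈ 92.97 − 135.89 = -42.92 → -43 kt.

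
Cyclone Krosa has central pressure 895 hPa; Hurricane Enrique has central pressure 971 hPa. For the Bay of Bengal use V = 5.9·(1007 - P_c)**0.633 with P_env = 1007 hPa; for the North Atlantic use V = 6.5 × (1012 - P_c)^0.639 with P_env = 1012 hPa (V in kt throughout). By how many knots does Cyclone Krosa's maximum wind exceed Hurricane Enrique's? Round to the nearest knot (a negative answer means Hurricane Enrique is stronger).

47 kt

Cyclone Krosa: ΔP = 112; V ≈ 5.9 × 112^0.633 ≈ 116.95 kt.
Hurricane Enrique: ΔP = 41; V ≈ 6.5 × 41^0.639 ≈ 69.74 kt.
Difference ≈ 116.95 − 69.74 = 47.21 → 47 kt.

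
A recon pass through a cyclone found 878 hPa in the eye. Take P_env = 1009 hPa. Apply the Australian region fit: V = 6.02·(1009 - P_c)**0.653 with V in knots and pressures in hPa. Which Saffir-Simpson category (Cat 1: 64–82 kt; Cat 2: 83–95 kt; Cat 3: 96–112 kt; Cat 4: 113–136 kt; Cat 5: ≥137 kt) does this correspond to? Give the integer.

ΔP = 1009 − 878 = 131 hPa.
V ≈ 6.02 × 131^0.653 = 6.02 × 24.13 ≈ 145 kt.
145 kt falls in the Category 5 band.

5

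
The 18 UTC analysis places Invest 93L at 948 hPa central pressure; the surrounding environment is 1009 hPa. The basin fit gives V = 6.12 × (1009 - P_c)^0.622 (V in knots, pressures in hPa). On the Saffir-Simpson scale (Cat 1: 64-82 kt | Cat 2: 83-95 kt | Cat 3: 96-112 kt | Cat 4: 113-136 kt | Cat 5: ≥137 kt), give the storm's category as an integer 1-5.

ΔP = 1009 − 948 = 61 hPa.
V ≈ 6.12 × 61^0.622 = 6.12 × 12.90 ≈ 79 kt.
79 kt falls in the Category 1 band.

1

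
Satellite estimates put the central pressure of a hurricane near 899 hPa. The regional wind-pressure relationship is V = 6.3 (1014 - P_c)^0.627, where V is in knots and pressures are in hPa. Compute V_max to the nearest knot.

123 kt

ΔP = 1014 − 899 = 115 hPa.
115^0.627 ≈ 19.591.
V ≈ 6.3 × 19.591 ≈ 123.4 kt.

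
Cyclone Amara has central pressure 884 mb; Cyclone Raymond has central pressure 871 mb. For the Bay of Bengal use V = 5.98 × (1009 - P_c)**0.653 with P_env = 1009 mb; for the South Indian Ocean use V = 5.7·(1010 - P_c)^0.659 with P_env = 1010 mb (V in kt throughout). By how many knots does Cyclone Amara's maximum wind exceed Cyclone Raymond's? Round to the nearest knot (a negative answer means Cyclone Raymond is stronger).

-7 kt

Cyclone Amara: ΔP = 125; V ≈ 5.98 × 125^0.653 ≈ 139.95 kt.
Cyclone Raymond: ΔP = 139; V ≈ 5.7 × 139^0.659 ≈ 147.27 kt.
Difference ≈ 139.95 − 147.27 = -7.32 → -7 kt.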